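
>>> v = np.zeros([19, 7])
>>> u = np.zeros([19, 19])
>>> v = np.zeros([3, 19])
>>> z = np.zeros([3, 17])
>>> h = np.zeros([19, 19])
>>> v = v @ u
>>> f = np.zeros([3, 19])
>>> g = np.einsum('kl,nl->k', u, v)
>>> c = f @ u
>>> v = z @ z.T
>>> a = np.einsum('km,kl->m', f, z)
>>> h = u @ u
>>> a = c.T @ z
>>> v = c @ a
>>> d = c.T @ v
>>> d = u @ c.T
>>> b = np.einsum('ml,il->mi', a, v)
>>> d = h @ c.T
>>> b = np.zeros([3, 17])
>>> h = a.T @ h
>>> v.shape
(3, 17)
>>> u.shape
(19, 19)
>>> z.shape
(3, 17)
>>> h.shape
(17, 19)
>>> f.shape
(3, 19)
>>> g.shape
(19,)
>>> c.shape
(3, 19)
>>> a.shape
(19, 17)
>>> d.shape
(19, 3)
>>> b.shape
(3, 17)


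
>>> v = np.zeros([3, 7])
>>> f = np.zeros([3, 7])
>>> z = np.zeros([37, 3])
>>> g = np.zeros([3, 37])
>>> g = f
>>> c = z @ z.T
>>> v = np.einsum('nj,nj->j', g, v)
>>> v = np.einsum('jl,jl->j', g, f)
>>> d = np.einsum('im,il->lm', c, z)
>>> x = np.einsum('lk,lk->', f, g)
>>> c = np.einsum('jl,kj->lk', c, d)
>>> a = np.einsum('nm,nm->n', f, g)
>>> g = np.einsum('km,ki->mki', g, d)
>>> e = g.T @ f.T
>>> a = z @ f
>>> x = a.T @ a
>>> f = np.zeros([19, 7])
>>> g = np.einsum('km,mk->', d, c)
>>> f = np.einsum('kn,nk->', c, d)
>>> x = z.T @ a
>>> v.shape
(3,)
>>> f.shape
()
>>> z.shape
(37, 3)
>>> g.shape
()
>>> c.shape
(37, 3)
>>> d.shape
(3, 37)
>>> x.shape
(3, 7)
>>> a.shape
(37, 7)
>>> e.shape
(37, 3, 3)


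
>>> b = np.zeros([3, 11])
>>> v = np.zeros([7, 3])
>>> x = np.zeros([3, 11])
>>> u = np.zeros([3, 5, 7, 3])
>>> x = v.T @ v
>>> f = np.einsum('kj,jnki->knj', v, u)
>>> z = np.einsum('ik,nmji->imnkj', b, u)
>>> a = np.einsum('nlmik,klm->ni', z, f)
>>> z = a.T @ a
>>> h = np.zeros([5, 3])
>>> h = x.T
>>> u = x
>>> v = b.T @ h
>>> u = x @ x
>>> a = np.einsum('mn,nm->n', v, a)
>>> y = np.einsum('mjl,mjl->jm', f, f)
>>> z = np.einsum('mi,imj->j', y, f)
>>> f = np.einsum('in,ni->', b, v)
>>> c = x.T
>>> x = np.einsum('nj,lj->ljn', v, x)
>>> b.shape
(3, 11)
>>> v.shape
(11, 3)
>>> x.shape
(3, 3, 11)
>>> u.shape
(3, 3)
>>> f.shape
()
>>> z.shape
(3,)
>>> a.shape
(3,)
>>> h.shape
(3, 3)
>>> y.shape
(5, 7)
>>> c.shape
(3, 3)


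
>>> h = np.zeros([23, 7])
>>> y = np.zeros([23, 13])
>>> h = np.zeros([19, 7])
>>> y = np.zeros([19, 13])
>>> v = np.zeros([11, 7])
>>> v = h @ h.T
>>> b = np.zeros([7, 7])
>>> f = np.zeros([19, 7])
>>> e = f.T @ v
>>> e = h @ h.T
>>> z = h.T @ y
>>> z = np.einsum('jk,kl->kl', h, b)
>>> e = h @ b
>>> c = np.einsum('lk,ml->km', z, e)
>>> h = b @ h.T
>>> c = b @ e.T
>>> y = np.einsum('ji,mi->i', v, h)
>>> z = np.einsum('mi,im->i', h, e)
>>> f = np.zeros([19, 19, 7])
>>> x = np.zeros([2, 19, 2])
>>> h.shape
(7, 19)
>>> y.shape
(19,)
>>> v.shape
(19, 19)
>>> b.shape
(7, 7)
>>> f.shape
(19, 19, 7)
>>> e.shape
(19, 7)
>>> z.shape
(19,)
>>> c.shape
(7, 19)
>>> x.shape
(2, 19, 2)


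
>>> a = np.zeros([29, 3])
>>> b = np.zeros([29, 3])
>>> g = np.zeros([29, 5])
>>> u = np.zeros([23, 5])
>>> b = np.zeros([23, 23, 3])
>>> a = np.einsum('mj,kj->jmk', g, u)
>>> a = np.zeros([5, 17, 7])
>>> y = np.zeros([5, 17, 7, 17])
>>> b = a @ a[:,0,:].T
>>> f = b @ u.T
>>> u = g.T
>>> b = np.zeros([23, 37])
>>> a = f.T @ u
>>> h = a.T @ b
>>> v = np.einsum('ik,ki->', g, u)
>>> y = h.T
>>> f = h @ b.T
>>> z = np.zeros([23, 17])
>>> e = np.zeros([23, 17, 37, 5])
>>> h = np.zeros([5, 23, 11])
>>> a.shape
(23, 17, 29)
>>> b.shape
(23, 37)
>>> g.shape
(29, 5)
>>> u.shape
(5, 29)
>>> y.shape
(37, 17, 29)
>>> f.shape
(29, 17, 23)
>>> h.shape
(5, 23, 11)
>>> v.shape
()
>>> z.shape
(23, 17)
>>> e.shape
(23, 17, 37, 5)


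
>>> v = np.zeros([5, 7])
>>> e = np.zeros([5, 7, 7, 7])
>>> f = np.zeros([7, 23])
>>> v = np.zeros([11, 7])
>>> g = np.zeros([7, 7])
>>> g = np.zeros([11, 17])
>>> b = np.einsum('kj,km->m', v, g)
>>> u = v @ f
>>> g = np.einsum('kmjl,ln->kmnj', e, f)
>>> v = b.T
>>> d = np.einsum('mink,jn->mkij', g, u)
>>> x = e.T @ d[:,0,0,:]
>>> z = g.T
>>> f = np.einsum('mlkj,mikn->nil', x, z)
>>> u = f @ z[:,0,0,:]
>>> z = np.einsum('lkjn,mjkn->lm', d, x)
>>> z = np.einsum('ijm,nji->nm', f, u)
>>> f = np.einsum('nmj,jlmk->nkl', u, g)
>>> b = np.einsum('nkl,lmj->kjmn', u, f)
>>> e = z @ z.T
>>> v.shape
(17,)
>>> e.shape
(5, 5)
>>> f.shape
(5, 7, 7)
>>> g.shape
(5, 7, 23, 7)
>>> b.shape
(23, 7, 7, 5)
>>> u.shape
(5, 23, 5)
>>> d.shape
(5, 7, 7, 11)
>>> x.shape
(7, 7, 7, 11)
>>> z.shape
(5, 7)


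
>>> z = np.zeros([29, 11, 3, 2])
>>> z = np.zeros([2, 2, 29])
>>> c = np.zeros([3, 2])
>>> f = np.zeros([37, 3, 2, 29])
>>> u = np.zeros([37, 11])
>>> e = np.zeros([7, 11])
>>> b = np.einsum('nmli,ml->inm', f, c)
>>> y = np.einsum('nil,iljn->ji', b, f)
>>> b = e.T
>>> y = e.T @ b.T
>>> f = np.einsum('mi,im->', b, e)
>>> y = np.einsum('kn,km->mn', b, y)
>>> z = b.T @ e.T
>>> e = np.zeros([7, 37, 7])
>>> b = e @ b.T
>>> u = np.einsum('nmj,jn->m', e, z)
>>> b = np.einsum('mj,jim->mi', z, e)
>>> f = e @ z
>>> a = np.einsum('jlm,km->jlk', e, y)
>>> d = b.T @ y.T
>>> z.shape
(7, 7)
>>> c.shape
(3, 2)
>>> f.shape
(7, 37, 7)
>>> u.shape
(37,)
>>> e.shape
(7, 37, 7)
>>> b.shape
(7, 37)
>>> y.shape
(11, 7)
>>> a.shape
(7, 37, 11)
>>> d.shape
(37, 11)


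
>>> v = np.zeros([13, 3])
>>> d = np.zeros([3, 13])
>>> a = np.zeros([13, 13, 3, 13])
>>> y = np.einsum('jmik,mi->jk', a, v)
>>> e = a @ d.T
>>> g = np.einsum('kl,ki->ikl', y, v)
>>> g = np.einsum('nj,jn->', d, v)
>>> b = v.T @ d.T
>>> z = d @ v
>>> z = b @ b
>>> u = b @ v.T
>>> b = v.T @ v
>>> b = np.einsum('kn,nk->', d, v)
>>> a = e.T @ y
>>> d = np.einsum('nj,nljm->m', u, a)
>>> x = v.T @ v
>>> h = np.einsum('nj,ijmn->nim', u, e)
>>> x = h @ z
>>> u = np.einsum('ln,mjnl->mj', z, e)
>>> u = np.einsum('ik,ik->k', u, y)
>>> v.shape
(13, 3)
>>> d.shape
(13,)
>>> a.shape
(3, 3, 13, 13)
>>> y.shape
(13, 13)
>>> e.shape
(13, 13, 3, 3)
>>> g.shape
()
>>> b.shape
()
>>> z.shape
(3, 3)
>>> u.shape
(13,)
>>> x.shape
(3, 13, 3)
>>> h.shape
(3, 13, 3)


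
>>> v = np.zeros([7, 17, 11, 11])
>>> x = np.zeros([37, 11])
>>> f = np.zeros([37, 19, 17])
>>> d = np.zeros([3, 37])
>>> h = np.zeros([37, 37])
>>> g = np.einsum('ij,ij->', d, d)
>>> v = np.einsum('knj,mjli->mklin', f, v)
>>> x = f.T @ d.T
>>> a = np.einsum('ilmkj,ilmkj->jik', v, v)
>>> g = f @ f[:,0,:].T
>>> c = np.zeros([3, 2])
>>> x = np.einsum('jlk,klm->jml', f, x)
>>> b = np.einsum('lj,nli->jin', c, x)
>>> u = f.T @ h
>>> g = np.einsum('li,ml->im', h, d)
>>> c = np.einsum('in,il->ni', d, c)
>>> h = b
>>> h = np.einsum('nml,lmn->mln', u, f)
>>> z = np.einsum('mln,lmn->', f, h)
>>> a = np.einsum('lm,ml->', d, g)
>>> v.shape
(7, 37, 11, 11, 19)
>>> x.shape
(37, 3, 19)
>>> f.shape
(37, 19, 17)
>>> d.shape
(3, 37)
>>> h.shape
(19, 37, 17)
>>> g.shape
(37, 3)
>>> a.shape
()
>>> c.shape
(37, 3)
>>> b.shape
(2, 19, 37)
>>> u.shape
(17, 19, 37)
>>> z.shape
()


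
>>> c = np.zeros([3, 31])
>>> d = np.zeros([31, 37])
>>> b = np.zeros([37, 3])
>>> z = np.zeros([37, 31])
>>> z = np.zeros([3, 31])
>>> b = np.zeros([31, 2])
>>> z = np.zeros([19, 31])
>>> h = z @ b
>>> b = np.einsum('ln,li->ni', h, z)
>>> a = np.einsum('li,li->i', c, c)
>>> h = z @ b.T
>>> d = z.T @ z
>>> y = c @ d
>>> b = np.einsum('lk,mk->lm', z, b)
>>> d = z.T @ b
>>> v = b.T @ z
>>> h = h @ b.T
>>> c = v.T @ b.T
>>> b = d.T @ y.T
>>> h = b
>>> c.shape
(31, 19)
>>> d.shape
(31, 2)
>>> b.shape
(2, 3)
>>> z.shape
(19, 31)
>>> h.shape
(2, 3)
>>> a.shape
(31,)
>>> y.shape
(3, 31)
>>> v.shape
(2, 31)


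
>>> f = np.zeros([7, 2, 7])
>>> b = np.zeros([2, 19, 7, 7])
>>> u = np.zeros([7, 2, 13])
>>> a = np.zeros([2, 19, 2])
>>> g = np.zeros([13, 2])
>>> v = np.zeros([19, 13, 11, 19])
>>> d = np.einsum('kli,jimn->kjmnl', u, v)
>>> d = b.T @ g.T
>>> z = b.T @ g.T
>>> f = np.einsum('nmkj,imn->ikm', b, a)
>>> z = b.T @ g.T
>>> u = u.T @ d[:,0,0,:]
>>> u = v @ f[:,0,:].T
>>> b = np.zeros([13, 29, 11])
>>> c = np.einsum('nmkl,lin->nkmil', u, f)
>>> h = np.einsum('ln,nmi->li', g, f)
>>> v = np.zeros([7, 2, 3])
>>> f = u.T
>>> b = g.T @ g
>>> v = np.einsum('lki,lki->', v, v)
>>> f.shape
(2, 11, 13, 19)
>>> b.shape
(2, 2)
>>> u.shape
(19, 13, 11, 2)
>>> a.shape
(2, 19, 2)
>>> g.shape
(13, 2)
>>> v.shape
()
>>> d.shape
(7, 7, 19, 13)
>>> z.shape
(7, 7, 19, 13)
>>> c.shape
(19, 11, 13, 7, 2)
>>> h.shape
(13, 19)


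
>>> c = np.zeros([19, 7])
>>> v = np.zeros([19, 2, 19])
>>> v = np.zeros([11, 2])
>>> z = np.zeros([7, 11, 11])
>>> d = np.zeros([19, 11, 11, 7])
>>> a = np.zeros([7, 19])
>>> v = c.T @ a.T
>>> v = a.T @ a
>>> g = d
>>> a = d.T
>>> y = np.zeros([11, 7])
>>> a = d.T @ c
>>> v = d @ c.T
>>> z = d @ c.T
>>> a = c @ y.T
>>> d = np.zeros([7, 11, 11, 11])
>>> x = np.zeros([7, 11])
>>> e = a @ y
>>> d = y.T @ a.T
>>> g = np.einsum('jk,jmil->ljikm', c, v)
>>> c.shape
(19, 7)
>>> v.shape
(19, 11, 11, 19)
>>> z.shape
(19, 11, 11, 19)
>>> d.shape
(7, 19)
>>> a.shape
(19, 11)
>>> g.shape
(19, 19, 11, 7, 11)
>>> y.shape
(11, 7)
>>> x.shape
(7, 11)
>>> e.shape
(19, 7)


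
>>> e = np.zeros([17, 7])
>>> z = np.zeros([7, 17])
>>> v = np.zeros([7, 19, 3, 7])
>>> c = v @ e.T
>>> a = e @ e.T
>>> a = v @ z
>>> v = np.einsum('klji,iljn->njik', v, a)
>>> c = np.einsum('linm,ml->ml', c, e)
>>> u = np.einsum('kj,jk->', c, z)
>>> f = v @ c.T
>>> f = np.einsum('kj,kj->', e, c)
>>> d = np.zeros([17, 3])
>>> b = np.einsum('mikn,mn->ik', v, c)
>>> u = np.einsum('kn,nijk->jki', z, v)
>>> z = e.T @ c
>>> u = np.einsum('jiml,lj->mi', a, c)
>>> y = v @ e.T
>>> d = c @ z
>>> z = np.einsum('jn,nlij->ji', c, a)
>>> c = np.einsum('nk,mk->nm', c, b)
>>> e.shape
(17, 7)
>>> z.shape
(17, 3)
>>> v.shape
(17, 3, 7, 7)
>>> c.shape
(17, 3)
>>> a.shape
(7, 19, 3, 17)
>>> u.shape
(3, 19)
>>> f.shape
()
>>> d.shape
(17, 7)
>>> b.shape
(3, 7)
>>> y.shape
(17, 3, 7, 17)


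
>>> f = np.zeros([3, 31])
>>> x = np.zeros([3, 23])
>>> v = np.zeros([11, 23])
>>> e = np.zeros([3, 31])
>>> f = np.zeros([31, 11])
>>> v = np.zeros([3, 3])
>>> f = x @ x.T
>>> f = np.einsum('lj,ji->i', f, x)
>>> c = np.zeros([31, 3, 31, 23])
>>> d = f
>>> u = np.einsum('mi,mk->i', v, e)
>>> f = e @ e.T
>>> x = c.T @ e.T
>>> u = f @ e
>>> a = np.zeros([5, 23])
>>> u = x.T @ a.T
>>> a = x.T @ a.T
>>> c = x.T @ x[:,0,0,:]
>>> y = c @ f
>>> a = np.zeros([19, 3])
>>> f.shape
(3, 3)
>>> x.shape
(23, 31, 3, 3)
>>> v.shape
(3, 3)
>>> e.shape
(3, 31)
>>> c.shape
(3, 3, 31, 3)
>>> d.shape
(23,)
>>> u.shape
(3, 3, 31, 5)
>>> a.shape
(19, 3)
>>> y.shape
(3, 3, 31, 3)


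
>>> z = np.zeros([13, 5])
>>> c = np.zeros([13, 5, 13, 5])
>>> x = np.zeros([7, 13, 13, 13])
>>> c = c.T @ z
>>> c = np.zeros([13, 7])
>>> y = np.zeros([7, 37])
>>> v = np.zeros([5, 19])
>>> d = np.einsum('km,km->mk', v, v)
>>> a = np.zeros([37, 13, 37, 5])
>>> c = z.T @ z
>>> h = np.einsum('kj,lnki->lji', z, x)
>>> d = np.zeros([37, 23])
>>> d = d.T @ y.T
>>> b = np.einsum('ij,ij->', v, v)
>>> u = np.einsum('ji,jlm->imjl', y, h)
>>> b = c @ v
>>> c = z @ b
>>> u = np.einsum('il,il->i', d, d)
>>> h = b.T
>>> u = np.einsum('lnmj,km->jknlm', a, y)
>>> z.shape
(13, 5)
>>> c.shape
(13, 19)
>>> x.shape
(7, 13, 13, 13)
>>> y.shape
(7, 37)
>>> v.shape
(5, 19)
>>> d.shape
(23, 7)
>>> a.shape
(37, 13, 37, 5)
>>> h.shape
(19, 5)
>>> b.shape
(5, 19)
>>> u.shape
(5, 7, 13, 37, 37)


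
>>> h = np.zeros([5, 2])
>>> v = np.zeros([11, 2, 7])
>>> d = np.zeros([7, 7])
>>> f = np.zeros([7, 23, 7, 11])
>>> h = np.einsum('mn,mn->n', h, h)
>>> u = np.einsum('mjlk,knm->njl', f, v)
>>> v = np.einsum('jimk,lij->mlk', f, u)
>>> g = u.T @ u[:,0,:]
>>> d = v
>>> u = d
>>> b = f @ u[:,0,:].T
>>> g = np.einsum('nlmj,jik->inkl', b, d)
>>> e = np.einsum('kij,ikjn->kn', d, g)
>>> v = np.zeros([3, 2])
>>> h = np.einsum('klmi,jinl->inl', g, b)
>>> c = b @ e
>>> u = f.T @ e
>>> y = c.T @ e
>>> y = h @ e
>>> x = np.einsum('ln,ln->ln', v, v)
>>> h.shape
(23, 7, 7)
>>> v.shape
(3, 2)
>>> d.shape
(7, 2, 11)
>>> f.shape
(7, 23, 7, 11)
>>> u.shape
(11, 7, 23, 23)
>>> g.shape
(2, 7, 11, 23)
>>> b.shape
(7, 23, 7, 7)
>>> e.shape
(7, 23)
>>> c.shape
(7, 23, 7, 23)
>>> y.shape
(23, 7, 23)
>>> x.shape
(3, 2)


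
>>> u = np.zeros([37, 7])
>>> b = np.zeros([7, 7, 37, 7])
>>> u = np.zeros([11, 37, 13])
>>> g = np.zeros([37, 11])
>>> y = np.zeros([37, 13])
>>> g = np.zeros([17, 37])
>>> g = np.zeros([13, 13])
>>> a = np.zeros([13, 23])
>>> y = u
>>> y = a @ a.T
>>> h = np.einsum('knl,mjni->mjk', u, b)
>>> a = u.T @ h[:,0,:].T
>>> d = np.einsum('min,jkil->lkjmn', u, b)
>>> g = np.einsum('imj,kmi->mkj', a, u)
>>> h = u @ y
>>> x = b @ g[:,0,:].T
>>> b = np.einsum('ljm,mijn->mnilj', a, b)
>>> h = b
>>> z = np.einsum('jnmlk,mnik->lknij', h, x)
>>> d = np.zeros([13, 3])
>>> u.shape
(11, 37, 13)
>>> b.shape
(7, 7, 7, 13, 37)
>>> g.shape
(37, 11, 7)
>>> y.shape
(13, 13)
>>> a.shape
(13, 37, 7)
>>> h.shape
(7, 7, 7, 13, 37)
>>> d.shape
(13, 3)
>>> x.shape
(7, 7, 37, 37)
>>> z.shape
(13, 37, 7, 37, 7)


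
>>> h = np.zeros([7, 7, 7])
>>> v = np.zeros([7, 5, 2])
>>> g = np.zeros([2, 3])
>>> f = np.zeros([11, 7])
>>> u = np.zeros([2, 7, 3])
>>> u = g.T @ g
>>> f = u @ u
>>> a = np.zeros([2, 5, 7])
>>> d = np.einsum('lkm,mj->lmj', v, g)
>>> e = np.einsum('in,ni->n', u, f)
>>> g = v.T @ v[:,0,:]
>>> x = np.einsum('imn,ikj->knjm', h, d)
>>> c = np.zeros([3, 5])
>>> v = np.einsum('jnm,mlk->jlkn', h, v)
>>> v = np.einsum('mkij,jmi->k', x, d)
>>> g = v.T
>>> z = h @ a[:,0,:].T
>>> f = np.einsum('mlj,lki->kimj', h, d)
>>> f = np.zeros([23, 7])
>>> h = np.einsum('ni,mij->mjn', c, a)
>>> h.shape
(2, 7, 3)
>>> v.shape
(7,)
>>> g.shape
(7,)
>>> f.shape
(23, 7)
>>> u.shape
(3, 3)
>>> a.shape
(2, 5, 7)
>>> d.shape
(7, 2, 3)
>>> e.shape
(3,)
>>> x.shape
(2, 7, 3, 7)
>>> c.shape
(3, 5)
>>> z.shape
(7, 7, 2)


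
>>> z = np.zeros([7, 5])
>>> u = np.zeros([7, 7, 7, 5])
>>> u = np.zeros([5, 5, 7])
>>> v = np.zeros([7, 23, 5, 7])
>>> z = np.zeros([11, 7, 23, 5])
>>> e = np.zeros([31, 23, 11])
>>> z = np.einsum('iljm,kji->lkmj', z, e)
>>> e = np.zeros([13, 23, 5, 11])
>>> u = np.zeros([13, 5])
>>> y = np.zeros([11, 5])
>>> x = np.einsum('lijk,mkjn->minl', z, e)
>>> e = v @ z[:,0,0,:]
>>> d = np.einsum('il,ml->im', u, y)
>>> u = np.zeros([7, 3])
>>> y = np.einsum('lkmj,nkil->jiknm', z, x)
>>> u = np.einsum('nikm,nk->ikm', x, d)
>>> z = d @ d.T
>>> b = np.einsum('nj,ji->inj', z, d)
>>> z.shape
(13, 13)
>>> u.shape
(31, 11, 7)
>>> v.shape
(7, 23, 5, 7)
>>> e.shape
(7, 23, 5, 23)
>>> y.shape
(23, 11, 31, 13, 5)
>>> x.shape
(13, 31, 11, 7)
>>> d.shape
(13, 11)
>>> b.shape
(11, 13, 13)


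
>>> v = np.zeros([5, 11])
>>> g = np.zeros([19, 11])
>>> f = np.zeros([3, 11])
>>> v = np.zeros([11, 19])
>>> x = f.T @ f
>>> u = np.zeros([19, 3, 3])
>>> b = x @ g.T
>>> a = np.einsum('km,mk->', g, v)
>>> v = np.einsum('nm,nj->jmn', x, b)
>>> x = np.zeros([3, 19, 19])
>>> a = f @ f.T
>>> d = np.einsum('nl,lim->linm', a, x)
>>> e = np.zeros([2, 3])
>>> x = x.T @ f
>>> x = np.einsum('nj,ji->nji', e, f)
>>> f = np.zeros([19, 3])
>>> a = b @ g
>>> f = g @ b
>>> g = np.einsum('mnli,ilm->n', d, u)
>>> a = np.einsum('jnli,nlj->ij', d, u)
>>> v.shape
(19, 11, 11)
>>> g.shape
(19,)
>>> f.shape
(19, 19)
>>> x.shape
(2, 3, 11)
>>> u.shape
(19, 3, 3)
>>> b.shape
(11, 19)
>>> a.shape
(19, 3)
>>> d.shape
(3, 19, 3, 19)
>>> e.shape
(2, 3)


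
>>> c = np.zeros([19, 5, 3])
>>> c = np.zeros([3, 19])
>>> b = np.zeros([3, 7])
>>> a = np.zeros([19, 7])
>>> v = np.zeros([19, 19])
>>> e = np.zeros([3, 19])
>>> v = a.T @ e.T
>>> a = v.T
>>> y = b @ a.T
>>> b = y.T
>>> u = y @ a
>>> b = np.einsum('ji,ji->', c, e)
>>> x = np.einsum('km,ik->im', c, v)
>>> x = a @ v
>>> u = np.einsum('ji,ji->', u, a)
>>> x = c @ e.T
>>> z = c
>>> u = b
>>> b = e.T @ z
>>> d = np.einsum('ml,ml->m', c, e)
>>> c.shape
(3, 19)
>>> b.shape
(19, 19)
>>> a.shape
(3, 7)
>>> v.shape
(7, 3)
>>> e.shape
(3, 19)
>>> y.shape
(3, 3)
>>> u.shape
()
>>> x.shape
(3, 3)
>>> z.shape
(3, 19)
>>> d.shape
(3,)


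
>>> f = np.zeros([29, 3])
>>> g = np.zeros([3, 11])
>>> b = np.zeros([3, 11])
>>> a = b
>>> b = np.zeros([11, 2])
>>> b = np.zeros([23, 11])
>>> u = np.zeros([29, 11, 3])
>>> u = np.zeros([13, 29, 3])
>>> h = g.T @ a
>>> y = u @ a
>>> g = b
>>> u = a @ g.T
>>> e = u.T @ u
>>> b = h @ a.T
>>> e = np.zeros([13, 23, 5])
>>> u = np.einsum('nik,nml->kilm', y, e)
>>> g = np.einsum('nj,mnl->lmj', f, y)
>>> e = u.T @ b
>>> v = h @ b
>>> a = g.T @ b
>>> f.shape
(29, 3)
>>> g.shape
(11, 13, 3)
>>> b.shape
(11, 3)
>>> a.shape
(3, 13, 3)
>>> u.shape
(11, 29, 5, 23)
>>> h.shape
(11, 11)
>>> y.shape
(13, 29, 11)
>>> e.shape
(23, 5, 29, 3)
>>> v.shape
(11, 3)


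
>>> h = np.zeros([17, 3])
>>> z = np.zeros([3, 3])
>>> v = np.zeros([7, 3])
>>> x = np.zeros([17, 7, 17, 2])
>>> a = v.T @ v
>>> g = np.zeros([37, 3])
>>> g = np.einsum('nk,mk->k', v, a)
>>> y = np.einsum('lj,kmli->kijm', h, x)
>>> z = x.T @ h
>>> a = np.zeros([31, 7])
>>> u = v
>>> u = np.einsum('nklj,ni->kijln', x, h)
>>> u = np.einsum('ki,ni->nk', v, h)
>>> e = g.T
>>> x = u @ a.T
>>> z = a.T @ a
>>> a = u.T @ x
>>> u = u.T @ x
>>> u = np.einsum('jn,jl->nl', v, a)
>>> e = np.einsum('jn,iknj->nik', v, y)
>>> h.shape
(17, 3)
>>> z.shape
(7, 7)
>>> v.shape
(7, 3)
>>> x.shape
(17, 31)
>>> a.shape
(7, 31)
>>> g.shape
(3,)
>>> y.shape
(17, 2, 3, 7)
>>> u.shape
(3, 31)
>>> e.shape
(3, 17, 2)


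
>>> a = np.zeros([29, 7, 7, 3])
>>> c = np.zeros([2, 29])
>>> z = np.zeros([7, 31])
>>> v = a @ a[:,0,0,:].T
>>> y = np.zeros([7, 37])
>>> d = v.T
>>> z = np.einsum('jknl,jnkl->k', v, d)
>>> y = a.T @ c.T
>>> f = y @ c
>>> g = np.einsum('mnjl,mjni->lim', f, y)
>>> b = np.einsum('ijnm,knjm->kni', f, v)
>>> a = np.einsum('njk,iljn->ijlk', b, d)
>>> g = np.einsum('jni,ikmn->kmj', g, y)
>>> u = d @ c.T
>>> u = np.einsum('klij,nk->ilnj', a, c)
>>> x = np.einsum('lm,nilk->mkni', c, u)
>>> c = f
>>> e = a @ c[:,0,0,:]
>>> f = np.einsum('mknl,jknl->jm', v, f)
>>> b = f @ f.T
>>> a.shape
(29, 7, 7, 3)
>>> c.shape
(3, 7, 7, 29)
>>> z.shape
(7,)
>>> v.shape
(29, 7, 7, 29)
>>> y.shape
(3, 7, 7, 2)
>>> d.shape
(29, 7, 7, 29)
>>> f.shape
(3, 29)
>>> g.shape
(7, 7, 29)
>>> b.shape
(3, 3)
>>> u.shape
(7, 7, 2, 3)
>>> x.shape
(29, 3, 7, 7)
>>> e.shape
(29, 7, 7, 29)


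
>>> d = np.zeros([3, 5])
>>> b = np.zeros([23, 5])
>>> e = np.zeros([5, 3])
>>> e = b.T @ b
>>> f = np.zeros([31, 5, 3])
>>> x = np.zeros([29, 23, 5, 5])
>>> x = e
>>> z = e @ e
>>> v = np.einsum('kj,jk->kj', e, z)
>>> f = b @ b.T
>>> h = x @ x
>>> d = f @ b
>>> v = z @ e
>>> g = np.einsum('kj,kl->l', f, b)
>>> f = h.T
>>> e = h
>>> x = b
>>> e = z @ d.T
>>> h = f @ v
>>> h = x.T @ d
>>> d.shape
(23, 5)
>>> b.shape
(23, 5)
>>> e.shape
(5, 23)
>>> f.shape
(5, 5)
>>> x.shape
(23, 5)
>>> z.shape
(5, 5)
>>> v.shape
(5, 5)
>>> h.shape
(5, 5)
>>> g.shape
(5,)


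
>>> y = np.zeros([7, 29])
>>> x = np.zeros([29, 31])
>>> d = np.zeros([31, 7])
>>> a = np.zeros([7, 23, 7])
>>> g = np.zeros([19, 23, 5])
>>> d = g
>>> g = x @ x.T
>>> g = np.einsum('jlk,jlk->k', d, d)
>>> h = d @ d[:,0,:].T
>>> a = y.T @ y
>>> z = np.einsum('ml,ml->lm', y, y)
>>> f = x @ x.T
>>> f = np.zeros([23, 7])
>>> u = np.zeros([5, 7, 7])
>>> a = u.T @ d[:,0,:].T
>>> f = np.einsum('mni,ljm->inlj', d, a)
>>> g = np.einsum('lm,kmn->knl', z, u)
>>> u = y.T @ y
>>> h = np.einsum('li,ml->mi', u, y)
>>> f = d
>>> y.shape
(7, 29)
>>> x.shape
(29, 31)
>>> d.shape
(19, 23, 5)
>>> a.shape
(7, 7, 19)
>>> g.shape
(5, 7, 29)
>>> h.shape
(7, 29)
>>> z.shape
(29, 7)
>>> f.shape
(19, 23, 5)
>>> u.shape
(29, 29)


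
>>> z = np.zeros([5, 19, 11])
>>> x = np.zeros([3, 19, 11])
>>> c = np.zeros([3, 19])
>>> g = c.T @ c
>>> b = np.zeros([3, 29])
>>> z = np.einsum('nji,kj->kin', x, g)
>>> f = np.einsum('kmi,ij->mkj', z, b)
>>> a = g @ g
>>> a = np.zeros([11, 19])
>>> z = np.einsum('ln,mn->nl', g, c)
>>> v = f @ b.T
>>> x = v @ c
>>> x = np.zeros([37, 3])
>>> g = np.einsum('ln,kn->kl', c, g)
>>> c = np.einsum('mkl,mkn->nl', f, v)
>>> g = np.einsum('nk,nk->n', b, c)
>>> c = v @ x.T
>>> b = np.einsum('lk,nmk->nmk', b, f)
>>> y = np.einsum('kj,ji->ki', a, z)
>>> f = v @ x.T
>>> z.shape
(19, 19)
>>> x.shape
(37, 3)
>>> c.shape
(11, 19, 37)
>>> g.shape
(3,)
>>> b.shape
(11, 19, 29)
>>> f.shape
(11, 19, 37)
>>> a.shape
(11, 19)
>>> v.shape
(11, 19, 3)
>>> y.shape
(11, 19)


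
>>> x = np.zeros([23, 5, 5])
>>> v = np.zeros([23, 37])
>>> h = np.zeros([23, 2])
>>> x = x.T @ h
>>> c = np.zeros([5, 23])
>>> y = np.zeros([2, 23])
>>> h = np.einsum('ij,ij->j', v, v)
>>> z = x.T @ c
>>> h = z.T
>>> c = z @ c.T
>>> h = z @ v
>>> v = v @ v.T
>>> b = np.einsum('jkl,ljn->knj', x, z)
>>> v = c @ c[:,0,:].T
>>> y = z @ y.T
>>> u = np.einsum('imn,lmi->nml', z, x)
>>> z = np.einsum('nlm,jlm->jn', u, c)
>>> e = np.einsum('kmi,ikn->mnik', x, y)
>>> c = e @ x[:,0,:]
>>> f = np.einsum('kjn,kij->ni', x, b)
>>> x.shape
(5, 5, 2)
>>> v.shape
(2, 5, 2)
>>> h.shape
(2, 5, 37)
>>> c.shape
(5, 2, 2, 2)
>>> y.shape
(2, 5, 2)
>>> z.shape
(2, 23)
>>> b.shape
(5, 23, 5)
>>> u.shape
(23, 5, 5)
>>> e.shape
(5, 2, 2, 5)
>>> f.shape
(2, 23)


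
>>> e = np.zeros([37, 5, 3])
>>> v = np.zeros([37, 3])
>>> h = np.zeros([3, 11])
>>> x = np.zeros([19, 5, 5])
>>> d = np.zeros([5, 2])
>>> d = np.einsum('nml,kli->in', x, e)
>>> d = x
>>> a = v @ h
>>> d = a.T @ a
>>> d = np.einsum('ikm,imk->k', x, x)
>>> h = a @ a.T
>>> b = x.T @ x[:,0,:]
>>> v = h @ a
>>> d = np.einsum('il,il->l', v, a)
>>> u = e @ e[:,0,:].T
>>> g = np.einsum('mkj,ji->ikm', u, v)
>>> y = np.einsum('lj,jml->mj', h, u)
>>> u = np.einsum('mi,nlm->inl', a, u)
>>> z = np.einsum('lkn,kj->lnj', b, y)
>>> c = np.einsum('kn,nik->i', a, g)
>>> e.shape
(37, 5, 3)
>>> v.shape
(37, 11)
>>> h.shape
(37, 37)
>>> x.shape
(19, 5, 5)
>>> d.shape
(11,)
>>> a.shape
(37, 11)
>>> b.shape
(5, 5, 5)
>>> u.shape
(11, 37, 5)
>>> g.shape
(11, 5, 37)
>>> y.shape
(5, 37)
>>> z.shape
(5, 5, 37)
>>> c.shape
(5,)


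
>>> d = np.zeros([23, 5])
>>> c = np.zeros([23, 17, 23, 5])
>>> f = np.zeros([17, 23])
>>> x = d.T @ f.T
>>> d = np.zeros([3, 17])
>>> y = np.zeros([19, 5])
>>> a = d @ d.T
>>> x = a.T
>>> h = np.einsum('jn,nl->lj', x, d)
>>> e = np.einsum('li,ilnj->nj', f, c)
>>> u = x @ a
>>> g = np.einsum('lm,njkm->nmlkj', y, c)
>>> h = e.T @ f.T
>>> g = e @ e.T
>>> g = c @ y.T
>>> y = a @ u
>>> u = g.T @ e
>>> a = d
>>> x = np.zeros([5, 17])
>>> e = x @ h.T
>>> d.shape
(3, 17)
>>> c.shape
(23, 17, 23, 5)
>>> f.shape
(17, 23)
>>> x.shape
(5, 17)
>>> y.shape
(3, 3)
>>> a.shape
(3, 17)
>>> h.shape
(5, 17)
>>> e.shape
(5, 5)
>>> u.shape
(19, 23, 17, 5)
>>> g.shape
(23, 17, 23, 19)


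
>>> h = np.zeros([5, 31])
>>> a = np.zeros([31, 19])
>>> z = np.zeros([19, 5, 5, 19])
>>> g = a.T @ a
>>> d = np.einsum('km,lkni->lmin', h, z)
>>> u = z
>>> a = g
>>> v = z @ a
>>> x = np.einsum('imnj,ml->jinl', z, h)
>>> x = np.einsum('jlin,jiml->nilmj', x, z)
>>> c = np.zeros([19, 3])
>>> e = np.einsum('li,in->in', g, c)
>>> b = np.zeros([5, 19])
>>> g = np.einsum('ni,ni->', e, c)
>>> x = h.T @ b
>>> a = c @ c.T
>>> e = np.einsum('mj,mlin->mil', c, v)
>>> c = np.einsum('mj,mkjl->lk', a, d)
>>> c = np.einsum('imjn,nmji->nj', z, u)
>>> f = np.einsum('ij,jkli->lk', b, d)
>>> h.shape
(5, 31)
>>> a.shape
(19, 19)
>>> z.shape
(19, 5, 5, 19)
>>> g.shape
()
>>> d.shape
(19, 31, 19, 5)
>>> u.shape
(19, 5, 5, 19)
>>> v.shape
(19, 5, 5, 19)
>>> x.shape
(31, 19)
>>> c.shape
(19, 5)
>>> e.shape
(19, 5, 5)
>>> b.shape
(5, 19)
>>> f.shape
(19, 31)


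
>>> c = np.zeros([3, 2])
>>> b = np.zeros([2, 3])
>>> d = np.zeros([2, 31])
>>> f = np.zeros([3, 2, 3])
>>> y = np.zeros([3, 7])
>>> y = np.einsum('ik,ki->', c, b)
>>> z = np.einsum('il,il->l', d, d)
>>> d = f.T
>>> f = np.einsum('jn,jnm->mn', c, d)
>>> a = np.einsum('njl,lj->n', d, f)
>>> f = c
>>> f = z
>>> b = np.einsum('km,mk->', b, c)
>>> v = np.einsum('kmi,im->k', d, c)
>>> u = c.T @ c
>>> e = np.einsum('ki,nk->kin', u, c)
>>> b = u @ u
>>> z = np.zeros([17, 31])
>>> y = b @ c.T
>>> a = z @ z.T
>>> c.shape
(3, 2)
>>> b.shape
(2, 2)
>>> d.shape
(3, 2, 3)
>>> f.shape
(31,)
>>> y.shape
(2, 3)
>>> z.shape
(17, 31)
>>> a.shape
(17, 17)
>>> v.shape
(3,)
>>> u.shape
(2, 2)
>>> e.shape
(2, 2, 3)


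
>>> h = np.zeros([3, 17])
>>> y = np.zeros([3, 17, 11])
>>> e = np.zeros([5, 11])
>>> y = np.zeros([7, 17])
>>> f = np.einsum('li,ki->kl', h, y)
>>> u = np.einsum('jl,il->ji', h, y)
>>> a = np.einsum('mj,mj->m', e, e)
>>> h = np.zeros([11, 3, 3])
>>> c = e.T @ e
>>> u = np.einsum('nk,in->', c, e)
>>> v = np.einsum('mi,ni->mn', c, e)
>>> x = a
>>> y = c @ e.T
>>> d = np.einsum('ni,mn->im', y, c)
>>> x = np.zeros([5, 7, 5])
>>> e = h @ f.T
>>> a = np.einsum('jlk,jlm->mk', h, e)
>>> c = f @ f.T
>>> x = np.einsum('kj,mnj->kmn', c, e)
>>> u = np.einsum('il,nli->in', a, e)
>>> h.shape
(11, 3, 3)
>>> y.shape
(11, 5)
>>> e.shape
(11, 3, 7)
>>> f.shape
(7, 3)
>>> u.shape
(7, 11)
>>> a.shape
(7, 3)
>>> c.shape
(7, 7)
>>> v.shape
(11, 5)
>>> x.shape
(7, 11, 3)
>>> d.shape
(5, 11)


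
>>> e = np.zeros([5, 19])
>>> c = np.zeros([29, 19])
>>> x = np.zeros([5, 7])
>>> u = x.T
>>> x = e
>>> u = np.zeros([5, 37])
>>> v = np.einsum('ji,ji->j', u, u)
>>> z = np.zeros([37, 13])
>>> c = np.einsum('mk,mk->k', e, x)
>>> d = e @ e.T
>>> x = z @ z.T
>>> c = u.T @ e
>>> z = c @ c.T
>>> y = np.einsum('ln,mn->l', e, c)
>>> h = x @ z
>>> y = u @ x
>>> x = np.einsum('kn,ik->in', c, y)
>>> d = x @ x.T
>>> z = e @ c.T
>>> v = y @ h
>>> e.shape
(5, 19)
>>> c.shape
(37, 19)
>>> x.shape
(5, 19)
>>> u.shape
(5, 37)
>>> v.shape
(5, 37)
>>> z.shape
(5, 37)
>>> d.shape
(5, 5)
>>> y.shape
(5, 37)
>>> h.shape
(37, 37)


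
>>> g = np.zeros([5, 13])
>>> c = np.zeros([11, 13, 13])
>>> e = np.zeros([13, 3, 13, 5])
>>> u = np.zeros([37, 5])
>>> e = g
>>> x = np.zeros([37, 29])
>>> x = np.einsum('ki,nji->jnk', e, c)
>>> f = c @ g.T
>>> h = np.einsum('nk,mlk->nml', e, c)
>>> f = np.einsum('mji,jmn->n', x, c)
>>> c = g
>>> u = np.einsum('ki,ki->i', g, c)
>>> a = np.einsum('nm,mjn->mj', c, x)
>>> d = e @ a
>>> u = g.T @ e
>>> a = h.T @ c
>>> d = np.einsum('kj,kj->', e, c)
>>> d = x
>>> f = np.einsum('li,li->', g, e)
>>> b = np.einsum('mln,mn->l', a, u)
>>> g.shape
(5, 13)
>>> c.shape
(5, 13)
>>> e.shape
(5, 13)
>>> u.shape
(13, 13)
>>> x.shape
(13, 11, 5)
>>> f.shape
()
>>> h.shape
(5, 11, 13)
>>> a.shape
(13, 11, 13)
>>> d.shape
(13, 11, 5)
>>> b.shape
(11,)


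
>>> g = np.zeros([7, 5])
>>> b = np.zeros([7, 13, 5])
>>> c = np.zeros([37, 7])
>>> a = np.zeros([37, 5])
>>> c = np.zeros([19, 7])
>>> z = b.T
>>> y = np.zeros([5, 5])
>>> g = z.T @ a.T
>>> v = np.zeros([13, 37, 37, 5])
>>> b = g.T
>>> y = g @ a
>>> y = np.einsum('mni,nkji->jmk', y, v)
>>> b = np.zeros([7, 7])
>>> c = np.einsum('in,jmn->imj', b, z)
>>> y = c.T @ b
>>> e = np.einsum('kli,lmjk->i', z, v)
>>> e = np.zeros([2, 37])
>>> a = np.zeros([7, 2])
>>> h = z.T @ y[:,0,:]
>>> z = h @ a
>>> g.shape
(7, 13, 37)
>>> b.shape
(7, 7)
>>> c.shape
(7, 13, 5)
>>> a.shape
(7, 2)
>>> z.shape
(7, 13, 2)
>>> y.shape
(5, 13, 7)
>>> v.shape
(13, 37, 37, 5)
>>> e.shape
(2, 37)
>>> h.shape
(7, 13, 7)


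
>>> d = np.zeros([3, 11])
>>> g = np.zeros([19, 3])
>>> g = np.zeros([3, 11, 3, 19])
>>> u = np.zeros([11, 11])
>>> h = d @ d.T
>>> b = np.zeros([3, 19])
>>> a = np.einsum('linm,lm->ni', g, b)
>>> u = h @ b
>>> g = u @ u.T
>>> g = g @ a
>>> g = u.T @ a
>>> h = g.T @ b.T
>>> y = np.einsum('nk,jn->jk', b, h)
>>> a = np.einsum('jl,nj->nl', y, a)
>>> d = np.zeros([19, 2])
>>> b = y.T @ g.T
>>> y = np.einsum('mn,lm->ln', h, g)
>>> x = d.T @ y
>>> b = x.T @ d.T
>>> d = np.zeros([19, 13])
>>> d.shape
(19, 13)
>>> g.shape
(19, 11)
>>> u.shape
(3, 19)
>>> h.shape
(11, 3)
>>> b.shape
(3, 19)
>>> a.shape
(3, 19)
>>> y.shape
(19, 3)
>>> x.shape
(2, 3)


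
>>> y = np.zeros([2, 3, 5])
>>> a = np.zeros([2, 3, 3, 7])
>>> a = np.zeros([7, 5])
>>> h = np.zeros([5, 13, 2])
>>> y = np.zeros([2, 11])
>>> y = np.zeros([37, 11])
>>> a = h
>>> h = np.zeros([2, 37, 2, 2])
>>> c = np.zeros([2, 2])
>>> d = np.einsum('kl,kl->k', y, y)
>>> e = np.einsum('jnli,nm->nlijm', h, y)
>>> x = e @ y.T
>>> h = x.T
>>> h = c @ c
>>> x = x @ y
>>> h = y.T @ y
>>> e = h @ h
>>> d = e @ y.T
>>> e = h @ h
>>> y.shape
(37, 11)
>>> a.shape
(5, 13, 2)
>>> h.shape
(11, 11)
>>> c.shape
(2, 2)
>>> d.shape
(11, 37)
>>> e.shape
(11, 11)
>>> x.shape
(37, 2, 2, 2, 11)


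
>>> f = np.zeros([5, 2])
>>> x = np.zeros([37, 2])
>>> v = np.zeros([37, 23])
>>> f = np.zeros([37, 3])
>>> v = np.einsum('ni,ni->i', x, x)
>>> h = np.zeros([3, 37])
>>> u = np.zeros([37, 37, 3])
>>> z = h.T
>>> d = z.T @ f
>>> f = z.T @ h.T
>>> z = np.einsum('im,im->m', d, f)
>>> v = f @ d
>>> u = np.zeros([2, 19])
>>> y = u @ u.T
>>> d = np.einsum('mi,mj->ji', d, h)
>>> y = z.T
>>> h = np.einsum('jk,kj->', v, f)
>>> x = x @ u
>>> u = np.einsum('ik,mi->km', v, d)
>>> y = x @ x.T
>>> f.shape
(3, 3)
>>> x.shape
(37, 19)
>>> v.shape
(3, 3)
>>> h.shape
()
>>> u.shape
(3, 37)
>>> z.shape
(3,)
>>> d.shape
(37, 3)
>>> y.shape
(37, 37)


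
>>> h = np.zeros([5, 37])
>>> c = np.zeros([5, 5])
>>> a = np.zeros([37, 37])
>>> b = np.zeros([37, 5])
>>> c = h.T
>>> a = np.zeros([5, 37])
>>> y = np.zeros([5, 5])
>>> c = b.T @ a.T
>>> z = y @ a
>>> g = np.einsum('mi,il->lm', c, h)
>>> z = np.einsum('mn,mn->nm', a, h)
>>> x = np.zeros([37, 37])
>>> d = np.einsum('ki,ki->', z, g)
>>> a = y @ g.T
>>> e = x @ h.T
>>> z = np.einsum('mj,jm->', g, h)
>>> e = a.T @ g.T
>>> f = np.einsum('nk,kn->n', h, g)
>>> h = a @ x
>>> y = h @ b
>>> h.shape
(5, 37)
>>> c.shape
(5, 5)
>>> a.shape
(5, 37)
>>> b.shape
(37, 5)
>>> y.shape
(5, 5)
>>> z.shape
()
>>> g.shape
(37, 5)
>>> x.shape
(37, 37)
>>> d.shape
()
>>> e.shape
(37, 37)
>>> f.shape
(5,)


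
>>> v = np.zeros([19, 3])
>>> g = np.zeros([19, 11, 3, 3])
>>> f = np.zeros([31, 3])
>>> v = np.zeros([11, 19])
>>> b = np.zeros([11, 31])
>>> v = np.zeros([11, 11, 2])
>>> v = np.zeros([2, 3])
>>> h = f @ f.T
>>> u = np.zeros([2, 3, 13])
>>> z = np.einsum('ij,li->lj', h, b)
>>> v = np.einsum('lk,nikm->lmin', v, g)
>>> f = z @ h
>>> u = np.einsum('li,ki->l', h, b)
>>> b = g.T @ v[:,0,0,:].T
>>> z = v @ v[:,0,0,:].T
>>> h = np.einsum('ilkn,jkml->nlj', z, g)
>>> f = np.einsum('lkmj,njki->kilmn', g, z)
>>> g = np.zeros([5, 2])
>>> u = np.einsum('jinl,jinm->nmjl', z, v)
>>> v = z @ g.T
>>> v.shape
(2, 3, 11, 5)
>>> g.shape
(5, 2)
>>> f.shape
(11, 2, 19, 3, 2)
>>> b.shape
(3, 3, 11, 2)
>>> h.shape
(2, 3, 19)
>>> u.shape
(11, 19, 2, 2)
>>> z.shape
(2, 3, 11, 2)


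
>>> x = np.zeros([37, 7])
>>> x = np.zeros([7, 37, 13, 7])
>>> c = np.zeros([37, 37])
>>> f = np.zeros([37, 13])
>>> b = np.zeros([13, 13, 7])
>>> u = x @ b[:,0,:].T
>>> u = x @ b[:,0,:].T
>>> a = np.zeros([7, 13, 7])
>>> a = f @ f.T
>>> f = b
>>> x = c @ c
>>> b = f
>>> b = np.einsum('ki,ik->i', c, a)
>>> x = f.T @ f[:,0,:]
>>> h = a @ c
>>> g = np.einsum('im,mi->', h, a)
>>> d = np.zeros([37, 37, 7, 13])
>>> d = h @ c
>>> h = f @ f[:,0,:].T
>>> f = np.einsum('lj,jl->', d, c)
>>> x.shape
(7, 13, 7)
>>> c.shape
(37, 37)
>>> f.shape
()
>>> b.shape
(37,)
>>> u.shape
(7, 37, 13, 13)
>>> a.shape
(37, 37)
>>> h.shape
(13, 13, 13)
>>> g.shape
()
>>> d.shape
(37, 37)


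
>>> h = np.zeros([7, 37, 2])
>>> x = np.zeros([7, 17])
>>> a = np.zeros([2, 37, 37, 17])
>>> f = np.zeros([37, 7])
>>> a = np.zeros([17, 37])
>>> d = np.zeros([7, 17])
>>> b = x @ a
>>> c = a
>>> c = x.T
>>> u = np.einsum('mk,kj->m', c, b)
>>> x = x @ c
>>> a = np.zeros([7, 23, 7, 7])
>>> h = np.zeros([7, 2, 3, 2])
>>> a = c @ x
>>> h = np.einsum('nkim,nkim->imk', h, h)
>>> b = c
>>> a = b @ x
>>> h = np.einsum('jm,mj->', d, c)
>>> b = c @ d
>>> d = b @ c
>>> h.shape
()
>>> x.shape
(7, 7)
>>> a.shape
(17, 7)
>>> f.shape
(37, 7)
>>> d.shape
(17, 7)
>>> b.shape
(17, 17)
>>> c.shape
(17, 7)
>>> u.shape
(17,)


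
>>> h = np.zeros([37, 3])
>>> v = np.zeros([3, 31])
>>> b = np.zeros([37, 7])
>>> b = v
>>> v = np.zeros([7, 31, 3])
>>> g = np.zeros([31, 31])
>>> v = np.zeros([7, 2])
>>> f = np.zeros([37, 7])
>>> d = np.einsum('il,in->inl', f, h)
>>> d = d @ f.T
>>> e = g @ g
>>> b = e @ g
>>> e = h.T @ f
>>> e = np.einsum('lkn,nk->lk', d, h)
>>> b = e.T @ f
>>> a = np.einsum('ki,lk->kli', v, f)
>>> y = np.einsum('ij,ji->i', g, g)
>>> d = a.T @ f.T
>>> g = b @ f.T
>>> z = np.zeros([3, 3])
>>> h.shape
(37, 3)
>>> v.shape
(7, 2)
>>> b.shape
(3, 7)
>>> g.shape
(3, 37)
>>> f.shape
(37, 7)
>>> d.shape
(2, 37, 37)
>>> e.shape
(37, 3)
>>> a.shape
(7, 37, 2)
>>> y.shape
(31,)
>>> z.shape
(3, 3)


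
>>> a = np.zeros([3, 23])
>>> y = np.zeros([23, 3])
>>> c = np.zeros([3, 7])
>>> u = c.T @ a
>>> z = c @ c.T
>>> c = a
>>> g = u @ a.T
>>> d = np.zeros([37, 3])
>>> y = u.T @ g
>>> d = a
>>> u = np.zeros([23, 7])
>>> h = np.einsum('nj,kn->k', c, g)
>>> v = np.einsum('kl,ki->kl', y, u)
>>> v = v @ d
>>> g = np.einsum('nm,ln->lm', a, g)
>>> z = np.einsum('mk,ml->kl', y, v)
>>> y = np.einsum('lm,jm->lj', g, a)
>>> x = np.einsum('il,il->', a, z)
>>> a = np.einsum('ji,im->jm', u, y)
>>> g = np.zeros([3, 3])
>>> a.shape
(23, 3)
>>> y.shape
(7, 3)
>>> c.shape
(3, 23)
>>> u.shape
(23, 7)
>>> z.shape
(3, 23)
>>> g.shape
(3, 3)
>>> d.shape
(3, 23)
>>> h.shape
(7,)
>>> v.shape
(23, 23)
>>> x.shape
()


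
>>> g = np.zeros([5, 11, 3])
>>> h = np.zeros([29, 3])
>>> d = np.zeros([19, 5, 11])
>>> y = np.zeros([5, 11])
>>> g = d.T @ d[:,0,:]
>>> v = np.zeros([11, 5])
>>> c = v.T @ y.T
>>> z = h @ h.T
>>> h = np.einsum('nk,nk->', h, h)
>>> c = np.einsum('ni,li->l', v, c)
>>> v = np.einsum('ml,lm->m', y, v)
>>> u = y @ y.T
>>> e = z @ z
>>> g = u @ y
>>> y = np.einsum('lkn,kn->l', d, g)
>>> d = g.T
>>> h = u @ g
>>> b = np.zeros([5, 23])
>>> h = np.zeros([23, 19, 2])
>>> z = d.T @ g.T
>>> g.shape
(5, 11)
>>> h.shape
(23, 19, 2)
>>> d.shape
(11, 5)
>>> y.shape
(19,)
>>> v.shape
(5,)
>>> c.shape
(5,)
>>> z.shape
(5, 5)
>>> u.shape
(5, 5)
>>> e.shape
(29, 29)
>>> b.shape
(5, 23)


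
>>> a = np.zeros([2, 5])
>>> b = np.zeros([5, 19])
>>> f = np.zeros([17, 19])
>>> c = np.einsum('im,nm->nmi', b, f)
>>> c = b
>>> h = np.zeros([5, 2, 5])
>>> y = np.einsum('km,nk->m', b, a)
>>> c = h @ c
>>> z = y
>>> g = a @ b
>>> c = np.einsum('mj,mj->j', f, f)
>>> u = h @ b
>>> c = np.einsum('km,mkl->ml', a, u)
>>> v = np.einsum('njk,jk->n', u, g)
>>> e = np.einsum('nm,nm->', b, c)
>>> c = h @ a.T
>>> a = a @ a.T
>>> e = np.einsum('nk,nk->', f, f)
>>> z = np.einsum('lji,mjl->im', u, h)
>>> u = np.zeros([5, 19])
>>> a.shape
(2, 2)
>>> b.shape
(5, 19)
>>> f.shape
(17, 19)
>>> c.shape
(5, 2, 2)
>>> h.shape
(5, 2, 5)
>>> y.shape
(19,)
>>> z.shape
(19, 5)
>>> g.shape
(2, 19)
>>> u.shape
(5, 19)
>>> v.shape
(5,)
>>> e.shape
()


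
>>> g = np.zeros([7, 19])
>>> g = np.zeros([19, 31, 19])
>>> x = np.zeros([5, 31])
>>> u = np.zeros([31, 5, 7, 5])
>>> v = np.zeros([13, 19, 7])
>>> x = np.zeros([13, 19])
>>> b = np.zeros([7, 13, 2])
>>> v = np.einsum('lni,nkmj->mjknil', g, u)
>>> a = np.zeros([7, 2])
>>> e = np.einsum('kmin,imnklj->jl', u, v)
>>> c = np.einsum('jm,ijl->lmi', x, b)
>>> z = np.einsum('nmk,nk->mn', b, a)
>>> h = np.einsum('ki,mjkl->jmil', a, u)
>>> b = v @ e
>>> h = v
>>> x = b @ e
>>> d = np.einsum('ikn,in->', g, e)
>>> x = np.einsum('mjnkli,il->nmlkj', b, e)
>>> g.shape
(19, 31, 19)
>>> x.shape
(5, 7, 19, 31, 5)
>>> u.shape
(31, 5, 7, 5)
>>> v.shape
(7, 5, 5, 31, 19, 19)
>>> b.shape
(7, 5, 5, 31, 19, 19)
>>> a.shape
(7, 2)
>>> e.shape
(19, 19)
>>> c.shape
(2, 19, 7)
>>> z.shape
(13, 7)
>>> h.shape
(7, 5, 5, 31, 19, 19)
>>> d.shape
()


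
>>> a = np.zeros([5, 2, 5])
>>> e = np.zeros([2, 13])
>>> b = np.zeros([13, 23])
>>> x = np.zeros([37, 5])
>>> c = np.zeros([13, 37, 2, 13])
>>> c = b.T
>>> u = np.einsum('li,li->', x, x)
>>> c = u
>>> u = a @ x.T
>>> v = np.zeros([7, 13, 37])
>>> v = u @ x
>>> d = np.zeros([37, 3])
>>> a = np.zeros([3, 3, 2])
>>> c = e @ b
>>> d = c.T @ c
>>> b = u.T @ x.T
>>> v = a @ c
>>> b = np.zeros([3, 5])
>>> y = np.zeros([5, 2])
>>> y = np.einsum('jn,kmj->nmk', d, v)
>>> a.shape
(3, 3, 2)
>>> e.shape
(2, 13)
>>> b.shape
(3, 5)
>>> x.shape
(37, 5)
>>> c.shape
(2, 23)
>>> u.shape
(5, 2, 37)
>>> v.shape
(3, 3, 23)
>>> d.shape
(23, 23)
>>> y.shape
(23, 3, 3)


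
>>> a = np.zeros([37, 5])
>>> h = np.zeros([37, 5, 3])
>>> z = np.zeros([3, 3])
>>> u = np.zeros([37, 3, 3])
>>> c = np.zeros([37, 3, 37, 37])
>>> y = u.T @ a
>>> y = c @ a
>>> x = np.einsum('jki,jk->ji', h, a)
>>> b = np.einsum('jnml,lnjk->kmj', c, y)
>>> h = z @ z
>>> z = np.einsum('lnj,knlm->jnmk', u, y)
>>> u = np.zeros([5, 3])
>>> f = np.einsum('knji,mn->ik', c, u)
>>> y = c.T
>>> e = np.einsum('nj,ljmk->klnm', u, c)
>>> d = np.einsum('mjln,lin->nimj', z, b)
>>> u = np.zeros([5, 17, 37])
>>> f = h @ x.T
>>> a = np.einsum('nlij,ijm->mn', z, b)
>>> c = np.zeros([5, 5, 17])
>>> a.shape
(37, 3)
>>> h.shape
(3, 3)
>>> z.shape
(3, 3, 5, 37)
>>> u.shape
(5, 17, 37)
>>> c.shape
(5, 5, 17)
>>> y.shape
(37, 37, 3, 37)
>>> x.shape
(37, 3)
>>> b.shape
(5, 37, 37)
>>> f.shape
(3, 37)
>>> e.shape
(37, 37, 5, 37)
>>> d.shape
(37, 37, 3, 3)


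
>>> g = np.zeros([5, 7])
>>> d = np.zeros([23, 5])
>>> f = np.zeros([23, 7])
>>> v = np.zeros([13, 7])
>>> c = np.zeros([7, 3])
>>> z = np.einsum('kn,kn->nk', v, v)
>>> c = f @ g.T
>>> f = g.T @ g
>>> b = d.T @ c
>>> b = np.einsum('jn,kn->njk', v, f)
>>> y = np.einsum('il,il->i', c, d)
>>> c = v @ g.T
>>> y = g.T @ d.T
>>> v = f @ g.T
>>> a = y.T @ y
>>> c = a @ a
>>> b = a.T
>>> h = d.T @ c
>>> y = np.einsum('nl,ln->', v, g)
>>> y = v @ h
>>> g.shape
(5, 7)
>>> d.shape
(23, 5)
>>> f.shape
(7, 7)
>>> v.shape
(7, 5)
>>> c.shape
(23, 23)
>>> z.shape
(7, 13)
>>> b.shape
(23, 23)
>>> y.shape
(7, 23)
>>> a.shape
(23, 23)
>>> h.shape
(5, 23)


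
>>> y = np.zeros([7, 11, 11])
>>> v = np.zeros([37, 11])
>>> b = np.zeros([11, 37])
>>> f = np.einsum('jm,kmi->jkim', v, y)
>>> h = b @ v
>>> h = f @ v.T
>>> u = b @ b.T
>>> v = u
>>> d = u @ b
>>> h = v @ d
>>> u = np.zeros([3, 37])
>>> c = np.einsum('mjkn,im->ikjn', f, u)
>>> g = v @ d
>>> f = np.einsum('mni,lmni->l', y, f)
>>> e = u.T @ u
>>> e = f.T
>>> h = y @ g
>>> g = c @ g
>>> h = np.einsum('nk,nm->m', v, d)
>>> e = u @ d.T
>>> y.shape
(7, 11, 11)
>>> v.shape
(11, 11)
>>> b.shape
(11, 37)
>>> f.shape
(37,)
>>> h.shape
(37,)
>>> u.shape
(3, 37)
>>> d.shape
(11, 37)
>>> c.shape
(3, 11, 7, 11)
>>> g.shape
(3, 11, 7, 37)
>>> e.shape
(3, 11)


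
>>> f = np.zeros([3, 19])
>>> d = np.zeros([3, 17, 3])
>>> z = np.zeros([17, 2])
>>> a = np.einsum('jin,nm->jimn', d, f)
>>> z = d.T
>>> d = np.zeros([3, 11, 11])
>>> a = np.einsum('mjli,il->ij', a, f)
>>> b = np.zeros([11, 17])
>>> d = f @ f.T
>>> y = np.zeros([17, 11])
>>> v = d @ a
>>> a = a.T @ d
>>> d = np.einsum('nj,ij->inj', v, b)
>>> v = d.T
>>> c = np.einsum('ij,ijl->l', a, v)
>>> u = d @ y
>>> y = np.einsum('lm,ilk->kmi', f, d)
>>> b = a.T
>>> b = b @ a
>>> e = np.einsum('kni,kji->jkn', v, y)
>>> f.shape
(3, 19)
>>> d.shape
(11, 3, 17)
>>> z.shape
(3, 17, 3)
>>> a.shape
(17, 3)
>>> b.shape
(3, 3)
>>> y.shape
(17, 19, 11)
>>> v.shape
(17, 3, 11)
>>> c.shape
(11,)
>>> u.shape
(11, 3, 11)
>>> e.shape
(19, 17, 3)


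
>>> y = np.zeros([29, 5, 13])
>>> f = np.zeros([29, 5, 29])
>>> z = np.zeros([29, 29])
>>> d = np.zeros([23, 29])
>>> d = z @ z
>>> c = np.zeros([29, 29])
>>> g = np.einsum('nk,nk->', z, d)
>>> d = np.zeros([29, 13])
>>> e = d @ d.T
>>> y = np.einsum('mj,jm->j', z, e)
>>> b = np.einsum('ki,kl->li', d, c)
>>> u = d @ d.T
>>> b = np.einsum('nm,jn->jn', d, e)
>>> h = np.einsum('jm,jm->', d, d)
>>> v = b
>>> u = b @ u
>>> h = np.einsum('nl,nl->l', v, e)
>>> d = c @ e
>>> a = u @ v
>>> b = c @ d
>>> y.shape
(29,)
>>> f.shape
(29, 5, 29)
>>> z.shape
(29, 29)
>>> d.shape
(29, 29)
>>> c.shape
(29, 29)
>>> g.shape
()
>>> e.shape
(29, 29)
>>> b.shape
(29, 29)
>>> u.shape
(29, 29)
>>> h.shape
(29,)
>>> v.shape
(29, 29)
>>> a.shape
(29, 29)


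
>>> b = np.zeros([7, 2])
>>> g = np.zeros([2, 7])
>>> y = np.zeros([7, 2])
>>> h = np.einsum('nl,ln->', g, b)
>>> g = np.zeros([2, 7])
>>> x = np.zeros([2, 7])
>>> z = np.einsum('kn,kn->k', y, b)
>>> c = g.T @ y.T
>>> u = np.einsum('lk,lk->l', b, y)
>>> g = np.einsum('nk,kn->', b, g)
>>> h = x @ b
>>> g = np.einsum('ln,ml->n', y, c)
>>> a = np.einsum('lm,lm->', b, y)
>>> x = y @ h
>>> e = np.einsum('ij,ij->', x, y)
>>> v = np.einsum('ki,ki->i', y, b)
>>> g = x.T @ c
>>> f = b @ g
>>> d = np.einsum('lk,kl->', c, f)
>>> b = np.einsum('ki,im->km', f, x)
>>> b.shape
(7, 2)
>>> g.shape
(2, 7)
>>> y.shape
(7, 2)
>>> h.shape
(2, 2)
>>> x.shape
(7, 2)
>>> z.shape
(7,)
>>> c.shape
(7, 7)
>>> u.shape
(7,)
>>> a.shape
()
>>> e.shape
()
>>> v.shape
(2,)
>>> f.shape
(7, 7)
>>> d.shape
()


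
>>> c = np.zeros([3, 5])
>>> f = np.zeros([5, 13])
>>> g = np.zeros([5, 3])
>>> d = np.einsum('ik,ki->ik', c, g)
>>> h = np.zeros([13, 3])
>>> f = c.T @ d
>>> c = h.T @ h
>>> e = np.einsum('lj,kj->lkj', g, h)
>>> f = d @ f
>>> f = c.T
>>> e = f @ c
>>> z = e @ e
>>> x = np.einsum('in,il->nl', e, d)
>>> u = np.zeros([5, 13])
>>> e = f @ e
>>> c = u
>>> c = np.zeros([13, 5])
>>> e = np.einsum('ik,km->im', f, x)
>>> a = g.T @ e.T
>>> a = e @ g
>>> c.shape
(13, 5)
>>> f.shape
(3, 3)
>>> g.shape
(5, 3)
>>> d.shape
(3, 5)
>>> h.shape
(13, 3)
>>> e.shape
(3, 5)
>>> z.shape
(3, 3)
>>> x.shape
(3, 5)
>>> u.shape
(5, 13)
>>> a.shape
(3, 3)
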